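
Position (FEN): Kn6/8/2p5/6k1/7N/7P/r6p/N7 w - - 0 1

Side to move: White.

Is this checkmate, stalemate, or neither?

White to move; white king on a8.
In check: yes, from the black rook on a2.
Legal moves for White: Kxb8, Kb7.
White is in check but has 2 legal moves → neither.

neither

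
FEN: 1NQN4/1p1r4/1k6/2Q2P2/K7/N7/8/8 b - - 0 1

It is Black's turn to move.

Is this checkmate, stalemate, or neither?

Black to move; black king on b6.
In check: yes, from the white queen on c5.
King squares — a5: attacked by Ka4; b5: attacked by Na3; c5: attacked by Qc8; a6: attacked by Nb8; c6: attacked by Qc5; a7: attacked by Qc5; b7: own pawn; c7: attacked by Qc5.
Legal moves for Black: none.
In check with no legal moves → checkmate.

checkmate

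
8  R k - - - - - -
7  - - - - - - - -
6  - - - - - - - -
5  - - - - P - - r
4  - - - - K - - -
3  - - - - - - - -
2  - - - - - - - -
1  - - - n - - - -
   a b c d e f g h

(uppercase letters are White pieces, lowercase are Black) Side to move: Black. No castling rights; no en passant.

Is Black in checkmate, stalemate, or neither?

Black to move; black king on b8.
In check: yes, from the white rook on a8.
King squares — a7: attacked by Ra8; b7: available; c7: available; a8: available; c8: attacked by Ra8.
Legal moves for Black: Kxa8, Kc7, Kb7.
Black is in check but has 3 legal moves → neither.

neither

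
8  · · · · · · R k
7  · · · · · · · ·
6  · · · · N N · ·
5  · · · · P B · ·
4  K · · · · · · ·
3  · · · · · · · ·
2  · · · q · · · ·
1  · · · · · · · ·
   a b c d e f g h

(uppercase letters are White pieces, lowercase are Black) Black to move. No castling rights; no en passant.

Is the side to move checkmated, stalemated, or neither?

Black to move; black king on h8.
In check: yes, from the white rook on g8.
King squares — g7: attacked by Ne6; h7: attacked by Bf5; g8: attacked by Nf6.
Legal moves for Black: none.
In check with no legal moves → checkmate.

checkmate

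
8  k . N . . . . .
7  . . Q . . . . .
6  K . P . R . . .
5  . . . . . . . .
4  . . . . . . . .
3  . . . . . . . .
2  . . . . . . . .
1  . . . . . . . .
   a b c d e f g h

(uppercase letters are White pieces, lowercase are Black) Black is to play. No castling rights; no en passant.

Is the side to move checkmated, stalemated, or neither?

stalemate

Black to move; black king on a8.
In check: no.
King squares — a7: attacked by Ka6; b7: attacked by Ka6; b8: attacked by Qc7.
Legal moves for Black: none.
Not in check and no legal moves → stalemate.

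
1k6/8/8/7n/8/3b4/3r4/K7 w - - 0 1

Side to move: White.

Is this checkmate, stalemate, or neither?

stalemate

White to move; white king on a1.
In check: no.
King squares — b1: attacked by Bd3; a2: attacked by Rd2; b2: attacked by Rd2.
Legal moves for White: none.
Not in check and no legal moves → stalemate.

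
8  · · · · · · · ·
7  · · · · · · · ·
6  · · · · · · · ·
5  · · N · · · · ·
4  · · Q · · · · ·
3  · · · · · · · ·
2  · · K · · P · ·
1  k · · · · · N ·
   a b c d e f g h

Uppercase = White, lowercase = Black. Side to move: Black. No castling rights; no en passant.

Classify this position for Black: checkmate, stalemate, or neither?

Black to move; black king on a1.
In check: no.
King squares — b1: attacked by Kc2; a2: attacked by Qc4; b2: attacked by Kc2.
Legal moves for Black: none.
Not in check and no legal moves → stalemate.

stalemate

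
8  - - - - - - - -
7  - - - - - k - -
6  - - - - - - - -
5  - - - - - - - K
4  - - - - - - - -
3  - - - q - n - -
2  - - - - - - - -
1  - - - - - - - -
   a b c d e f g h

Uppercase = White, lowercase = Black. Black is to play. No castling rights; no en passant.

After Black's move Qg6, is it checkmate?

yes

After Qg6: white king on h5; in check: yes, from the black queen on g6.
King squares — g4: attacked by Qg6; h4: attacked by Nf3; g5: attacked by Nf3; g6: attacked by Kf7; h6: attacked by Qg6.
White has no legal moves → checkmate.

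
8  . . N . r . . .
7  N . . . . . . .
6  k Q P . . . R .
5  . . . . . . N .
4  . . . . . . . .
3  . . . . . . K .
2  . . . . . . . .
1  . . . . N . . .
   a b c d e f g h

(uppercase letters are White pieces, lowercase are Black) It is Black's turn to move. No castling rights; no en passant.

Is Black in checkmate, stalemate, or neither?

checkmate

Black to move; black king on a6.
In check: yes, from the white queen on b6.
King squares — a5: attacked by Qb6; b5: attacked by Qb6; b6: attacked by Nc8; a7: attacked by Qb6; b7: attacked by Qb6.
Legal moves for Black: none.
In check with no legal moves → checkmate.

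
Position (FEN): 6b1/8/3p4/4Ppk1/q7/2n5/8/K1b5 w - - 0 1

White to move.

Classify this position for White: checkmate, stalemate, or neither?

White to move; white king on a1.
In check: yes, from the black queen on a4.
King squares — b1: attacked by Nc3; a2: attacked by Nc3; b2: attacked by Bc1.
Legal moves for White: none.
In check with no legal moves → checkmate.

checkmate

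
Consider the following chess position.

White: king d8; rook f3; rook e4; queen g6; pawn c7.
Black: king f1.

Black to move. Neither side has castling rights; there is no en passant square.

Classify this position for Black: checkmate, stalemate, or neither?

checkmate

Black to move; black king on f1.
In check: yes, from the white rook on f3.
King squares — e1: attacked by Re4; g1: attacked by Qg6; e2: attacked by Re4; f2: attacked by Rf3; g2: attacked by Qg6.
Legal moves for Black: none.
In check with no legal moves → checkmate.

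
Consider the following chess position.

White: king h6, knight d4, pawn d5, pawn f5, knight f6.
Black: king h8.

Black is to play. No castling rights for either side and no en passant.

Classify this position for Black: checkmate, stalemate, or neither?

Black to move; black king on h8.
In check: no.
King squares — g7: attacked by Kh6; h7: attacked by Nf6; g8: attacked by Nf6.
Legal moves for Black: none.
Not in check and no legal moves → stalemate.

stalemate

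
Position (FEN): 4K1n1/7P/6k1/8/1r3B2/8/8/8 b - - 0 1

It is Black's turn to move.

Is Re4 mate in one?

no

After Re4: white king on e8; in check: yes, from the black rook on e4.
White has 4 legal replies: Kf8, Kd8, Kd7, Be5.
In check but a legal move exists → not checkmate.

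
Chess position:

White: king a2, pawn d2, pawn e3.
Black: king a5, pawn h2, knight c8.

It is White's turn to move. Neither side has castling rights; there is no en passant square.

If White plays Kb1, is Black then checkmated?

no

After Kb1: black king on a5; in check: no.
Black is not in check, so this cannot be checkmate.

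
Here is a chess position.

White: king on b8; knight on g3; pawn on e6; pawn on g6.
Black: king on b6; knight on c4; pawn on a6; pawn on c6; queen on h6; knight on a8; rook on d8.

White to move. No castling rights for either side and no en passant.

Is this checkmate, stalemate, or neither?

checkmate

White to move; white king on b8.
In check: yes, from the black rook on d8.
King squares — a7: attacked by Kb6; b7: attacked by Kb6; c7: attacked by Kb6; a8: attacked by Rd8; c8: attacked by Rd8.
Legal moves for White: none.
In check with no legal moves → checkmate.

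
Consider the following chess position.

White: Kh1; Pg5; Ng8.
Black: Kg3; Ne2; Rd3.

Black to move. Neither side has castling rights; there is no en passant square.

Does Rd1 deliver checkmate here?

yes

After Rd1: white king on h1; in check: yes, from the black rook on d1.
King squares — g1: attacked by Rd1; g2: attacked by Kg3; h2: attacked by Kg3.
White has no legal moves → checkmate.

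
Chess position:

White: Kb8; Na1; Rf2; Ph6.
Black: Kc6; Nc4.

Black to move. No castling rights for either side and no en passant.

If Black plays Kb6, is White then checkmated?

no

After Kb6: white king on b8; in check: no.
White is not in check, so this cannot be checkmate.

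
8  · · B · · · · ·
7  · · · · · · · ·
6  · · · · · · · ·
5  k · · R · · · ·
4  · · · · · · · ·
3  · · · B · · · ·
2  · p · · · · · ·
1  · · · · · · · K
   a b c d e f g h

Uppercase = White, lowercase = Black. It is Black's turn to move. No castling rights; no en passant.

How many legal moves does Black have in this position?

3

Black to move; king on a5.
In check: yes, from the white rook on d5.
Legal moves: Kb6, Kb4, Ka4.
Count: 3.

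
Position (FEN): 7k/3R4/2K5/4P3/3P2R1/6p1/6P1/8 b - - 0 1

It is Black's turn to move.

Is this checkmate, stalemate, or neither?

stalemate

Black to move; black king on h8.
In check: no.
King squares — g7: attacked by Rg4; h7: attacked by Rd7; g8: attacked by Rg4.
Legal moves for Black: none.
Not in check and no legal moves → stalemate.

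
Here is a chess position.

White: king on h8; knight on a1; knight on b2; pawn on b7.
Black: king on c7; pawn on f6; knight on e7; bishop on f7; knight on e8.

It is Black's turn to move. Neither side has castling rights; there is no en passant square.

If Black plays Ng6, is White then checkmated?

no

After Ng6: white king on h8; in check: yes, from the black knight on g6.
White has 1 legal reply: Kh7.
In check but a legal move exists → not checkmate.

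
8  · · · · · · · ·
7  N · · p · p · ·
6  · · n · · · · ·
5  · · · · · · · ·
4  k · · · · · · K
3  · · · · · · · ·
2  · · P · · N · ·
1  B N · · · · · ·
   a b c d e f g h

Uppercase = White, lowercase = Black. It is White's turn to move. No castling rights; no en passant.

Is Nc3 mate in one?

no

After Nc3: black king on a4; in check: yes, from the white knight on c3.
Black has 3 legal replies: Ka5, Kb4, Ka3.
In check but a legal move exists → not checkmate.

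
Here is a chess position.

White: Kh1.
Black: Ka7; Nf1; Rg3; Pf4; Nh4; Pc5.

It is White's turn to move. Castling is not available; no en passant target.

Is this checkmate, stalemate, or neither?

stalemate

White to move; white king on h1.
In check: no.
King squares — g1: attacked by Rg3; g2: attacked by Rg3; h2: attacked by Nf1.
Legal moves for White: none.
Not in check and no legal moves → stalemate.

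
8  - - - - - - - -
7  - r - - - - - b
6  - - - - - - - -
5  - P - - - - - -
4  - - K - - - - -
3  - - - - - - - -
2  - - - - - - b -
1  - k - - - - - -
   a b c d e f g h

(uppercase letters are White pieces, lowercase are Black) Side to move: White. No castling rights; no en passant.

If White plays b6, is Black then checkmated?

After b6: black king on b1; in check: no.
Black is not in check, so this cannot be checkmate.

no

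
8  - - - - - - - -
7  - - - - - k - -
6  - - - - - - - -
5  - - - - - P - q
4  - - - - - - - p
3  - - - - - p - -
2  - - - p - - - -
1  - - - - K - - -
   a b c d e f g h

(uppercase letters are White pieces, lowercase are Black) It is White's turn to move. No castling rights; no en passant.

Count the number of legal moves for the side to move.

4

White to move; king on e1.
In check: yes, from the black pawn on d2.
Legal moves: Kf2, Kxd2, Kf1, Kd1.
Count: 4.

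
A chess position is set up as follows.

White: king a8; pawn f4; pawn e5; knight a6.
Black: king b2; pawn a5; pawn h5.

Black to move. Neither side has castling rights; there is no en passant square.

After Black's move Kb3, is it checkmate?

After Kb3: white king on a8; in check: no.
White is not in check, so this cannot be checkmate.

no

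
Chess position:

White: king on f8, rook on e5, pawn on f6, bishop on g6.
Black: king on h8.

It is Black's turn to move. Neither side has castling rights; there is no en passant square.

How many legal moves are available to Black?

0

Black to move; king on h8.
In check: no.
Legal moves: none.
Count: 0.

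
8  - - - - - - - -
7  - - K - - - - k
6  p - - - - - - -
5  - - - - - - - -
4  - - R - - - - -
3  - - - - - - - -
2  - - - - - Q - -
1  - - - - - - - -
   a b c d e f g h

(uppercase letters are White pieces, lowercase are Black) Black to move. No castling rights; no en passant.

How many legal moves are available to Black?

6

Black to move; king on h7.
In check: no.
Legal moves: Kh8, Kg8, Kg7, Kh6, Kg6, a5.
Count: 6.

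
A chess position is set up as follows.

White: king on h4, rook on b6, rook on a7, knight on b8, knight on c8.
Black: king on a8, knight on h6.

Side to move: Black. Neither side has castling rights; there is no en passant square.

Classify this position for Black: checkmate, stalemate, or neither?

checkmate

Black to move; black king on a8.
In check: yes, from the white rook on a7.
King squares — a7: attacked by Nc8; b7: attacked by Rb6; b8: attacked by Rb6.
Legal moves for Black: none.
In check with no legal moves → checkmate.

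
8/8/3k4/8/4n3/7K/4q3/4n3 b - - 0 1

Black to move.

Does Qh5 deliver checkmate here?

yes

After Qh5: white king on h3; in check: yes, from the black queen on h5.
King squares — g2: attacked by Ne1; h2: attacked by Qh5; g3: attacked by Ne4; g4: attacked by Qh5; h4: attacked by Qh5.
White has no legal moves → checkmate.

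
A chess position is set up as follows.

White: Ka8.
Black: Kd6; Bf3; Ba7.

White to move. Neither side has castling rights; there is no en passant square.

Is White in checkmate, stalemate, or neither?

White to move; white king on a8.
In check: yes, from the black bishop on f3.
King squares — a7: available; b7: attacked by Bf3; b8: attacked by Ba7.
Legal moves for White: Kxa7.
White is in check but has 1 legal move → neither.

neither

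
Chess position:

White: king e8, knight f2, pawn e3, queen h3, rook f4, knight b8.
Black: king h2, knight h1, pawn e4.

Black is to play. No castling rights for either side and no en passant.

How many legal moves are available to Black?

1

Black to move; king on h2.
In check: yes, from the white queen on h3.
Legal moves: Kg1.
Count: 1.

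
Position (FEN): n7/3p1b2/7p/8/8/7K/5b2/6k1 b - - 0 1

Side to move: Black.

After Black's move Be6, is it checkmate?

yes

After Be6: white king on h3; in check: yes, from the black bishop on e6.
King squares — g2: attacked by Kg1; h2: attacked by Kg1; g3: attacked by Bf2; g4: attacked by Be6; h4: attacked by Bf2.
White has no legal moves → checkmate.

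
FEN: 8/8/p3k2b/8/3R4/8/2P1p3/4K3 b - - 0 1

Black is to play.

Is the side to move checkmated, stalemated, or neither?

Black to move; black king on e6.
In check: no.
Legal moves for Black: Bf8, Bg7, Bg5, Bf4, Be3, Bd2+, Bc1, Kf7, Ke7, Kf6, Kf5, Ke5, a5.
Black has 13 legal moves and is not in check → neither.

neither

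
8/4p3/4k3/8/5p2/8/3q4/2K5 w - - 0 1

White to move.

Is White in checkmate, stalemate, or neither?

neither

White to move; white king on c1.
In check: yes, from the black queen on d2.
King squares — b1: available; d1: attacked by Qd2; b2: attacked by Qd2; c2: attacked by Qd2; d2: available.
Legal moves for White: Kxd2, Kb1.
White is in check but has 2 legal moves → neither.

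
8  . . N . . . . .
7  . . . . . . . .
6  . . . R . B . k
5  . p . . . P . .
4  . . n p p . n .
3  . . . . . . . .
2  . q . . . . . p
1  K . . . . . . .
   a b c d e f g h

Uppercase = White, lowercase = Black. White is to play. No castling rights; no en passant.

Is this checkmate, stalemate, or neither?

White to move; white king on a1.
In check: yes, from the black queen on b2.
King squares — b1: attacked by Qb2; a2: attacked by Qb2; b2: attacked by Nc4.
Legal moves for White: none.
In check with no legal moves → checkmate.

checkmate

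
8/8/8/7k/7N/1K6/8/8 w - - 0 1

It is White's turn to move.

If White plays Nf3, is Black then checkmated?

no

After Nf3: black king on h5; in check: no.
Black is not in check, so this cannot be checkmate.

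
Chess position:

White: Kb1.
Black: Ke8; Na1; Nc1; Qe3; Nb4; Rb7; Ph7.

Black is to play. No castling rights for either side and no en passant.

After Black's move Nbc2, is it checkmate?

yes

After Nbc2: white king on b1; in check: yes, from the black rook on b7.
King squares — a1: attacked by Nc2; c1: attacked by Qe3; a2: attacked by Nc1; b2: attacked by Rb7; c2: attacked by Na1.
White has no legal moves → checkmate.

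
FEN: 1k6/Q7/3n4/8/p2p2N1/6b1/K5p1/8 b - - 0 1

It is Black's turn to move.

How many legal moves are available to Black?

Black to move; king on b8.
In check: yes, from the white queen on a7.
Legal moves: Kc8, Kxa7.
Count: 2.

2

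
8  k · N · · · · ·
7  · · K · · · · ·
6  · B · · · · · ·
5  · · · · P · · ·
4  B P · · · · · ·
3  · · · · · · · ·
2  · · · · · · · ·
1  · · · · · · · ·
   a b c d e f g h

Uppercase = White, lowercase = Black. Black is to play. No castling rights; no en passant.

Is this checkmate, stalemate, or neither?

stalemate

Black to move; black king on a8.
In check: no.
King squares — a7: attacked by Bb6; b7: attacked by Kc7; b8: attacked by Kc7.
Legal moves for Black: none.
Not in check and no legal moves → stalemate.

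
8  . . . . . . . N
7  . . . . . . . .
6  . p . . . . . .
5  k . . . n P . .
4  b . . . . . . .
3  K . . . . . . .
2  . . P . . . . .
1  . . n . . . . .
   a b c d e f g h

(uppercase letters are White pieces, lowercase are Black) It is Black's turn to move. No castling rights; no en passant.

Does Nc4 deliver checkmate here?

After Nc4: white king on a3; in check: yes, from the black knight on c4.
King squares — a2: attacked by Nc1; b2: attacked by Nc4; b3: attacked by Nc1; a4: attacked by Ka5; b4: attacked by Ka5.
White has no legal moves → checkmate.

yes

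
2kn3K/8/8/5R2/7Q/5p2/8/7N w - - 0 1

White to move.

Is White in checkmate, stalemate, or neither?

neither

White to move; white king on h8.
In check: no.
Legal moves for White include: Kg8, Kh7, Kg7, Rf8, Rf7, Rf6, Rh5, Rg5, Re5, Rd5, Rc5+, Rb5, Ra5, Rf4, Rxf3, Qxd8+, Qh7, Qe7, ... (list truncated; more exist).
White has legal moves and is not in check → neither.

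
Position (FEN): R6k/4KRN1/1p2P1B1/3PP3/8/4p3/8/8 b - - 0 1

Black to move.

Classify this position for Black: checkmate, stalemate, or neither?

Black to move; black king on h8.
In check: yes, from the white rook on a8.
King squares — g7: attacked by Rf7; h7: attacked by Bg6; g8: attacked by Ra8.
Legal moves for Black: none.
In check with no legal moves → checkmate.

checkmate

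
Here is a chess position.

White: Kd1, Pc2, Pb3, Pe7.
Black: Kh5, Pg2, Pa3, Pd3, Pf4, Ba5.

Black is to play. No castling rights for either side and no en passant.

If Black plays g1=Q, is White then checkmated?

yes

After g1=Q: white king on d1; in check: yes, from the black queen on g1.
King squares — c1: attacked by Qg1; e1: attacked by Qg1; c2: own pawn; d2: attacked by Ba5; e2: attacked by Pd3.
White has no legal moves → checkmate.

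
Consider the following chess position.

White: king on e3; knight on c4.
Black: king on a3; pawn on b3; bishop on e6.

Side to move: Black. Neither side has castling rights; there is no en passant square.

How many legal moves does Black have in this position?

Black to move; king on a3.
In check: yes, from the white knight on c4.
Legal moves: Kb4, Ka4, Ka2, Bxc4.
Count: 4.

4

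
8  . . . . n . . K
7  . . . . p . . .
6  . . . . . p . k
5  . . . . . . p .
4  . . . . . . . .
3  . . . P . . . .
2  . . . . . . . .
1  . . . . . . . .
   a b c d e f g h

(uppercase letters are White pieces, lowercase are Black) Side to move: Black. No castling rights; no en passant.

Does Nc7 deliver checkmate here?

After Nc7: white king on h8; in check: no.
White is not in check, so this cannot be checkmate.

no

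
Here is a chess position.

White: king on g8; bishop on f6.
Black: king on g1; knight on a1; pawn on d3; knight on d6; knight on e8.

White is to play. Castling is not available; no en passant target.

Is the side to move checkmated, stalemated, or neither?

neither

White to move; white king on g8.
In check: no.
Legal moves for White: Kh8, Kf8, Kh7, Bh8, Bd8, Bg7, Be7, Bg5, Be5, Bh4, Bd4+, Bc3, Bb2, Bxa1.
White has 14 legal moves and is not in check → neither.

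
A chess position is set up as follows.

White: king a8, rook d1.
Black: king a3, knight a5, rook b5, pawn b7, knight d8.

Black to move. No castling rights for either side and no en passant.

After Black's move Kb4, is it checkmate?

After Kb4: white king on a8; in check: no.
White is not in check, so this cannot be checkmate.

no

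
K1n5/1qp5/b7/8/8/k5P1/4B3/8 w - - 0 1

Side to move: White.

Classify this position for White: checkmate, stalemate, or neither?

checkmate

White to move; white king on a8.
In check: yes, from the black queen on b7.
King squares — a7: attacked by Qb7; b7: attacked by Ba6; b8: attacked by Qb7.
Legal moves for White: none.
In check with no legal moves → checkmate.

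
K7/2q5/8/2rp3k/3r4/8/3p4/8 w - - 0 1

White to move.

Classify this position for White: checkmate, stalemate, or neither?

stalemate

White to move; white king on a8.
In check: no.
King squares — a7: attacked by Qc7; b7: attacked by Qc7; b8: attacked by Qc7.
Legal moves for White: none.
Not in check and no legal moves → stalemate.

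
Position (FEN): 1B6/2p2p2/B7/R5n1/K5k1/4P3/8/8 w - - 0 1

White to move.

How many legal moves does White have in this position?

20

White to move; king on a4.
In check: no.
Legal moves: Bxc7, Ba7, Bc8+, Bb7, Bb5, Bc4, Bd3, Be2+, Bf1, Rxg5+, Rf5, Re5, Rd5, Rc5, Rb5, Kb5, Kb4, Kb3, Ka3, e4.
Count: 20.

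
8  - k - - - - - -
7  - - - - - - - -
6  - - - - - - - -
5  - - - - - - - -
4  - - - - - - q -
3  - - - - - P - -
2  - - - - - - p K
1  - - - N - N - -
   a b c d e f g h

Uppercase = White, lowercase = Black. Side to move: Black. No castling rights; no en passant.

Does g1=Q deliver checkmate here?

After g1=Q: white king on h2; in check: yes, from the black queen on g1.
King squares — g1: attacked by Qg4; h1: attacked by Qg1; g2: attacked by Qg1; g3: attacked by Qg1; h3: attacked by Qg4.
White has no legal moves → checkmate.

yes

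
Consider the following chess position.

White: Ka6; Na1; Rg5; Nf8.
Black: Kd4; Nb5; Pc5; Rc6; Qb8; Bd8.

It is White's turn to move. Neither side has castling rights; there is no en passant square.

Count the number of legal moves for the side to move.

0

White to move; king on a6.
In check: yes, from the black rook on c6.
Legal moves: none.
Count: 0.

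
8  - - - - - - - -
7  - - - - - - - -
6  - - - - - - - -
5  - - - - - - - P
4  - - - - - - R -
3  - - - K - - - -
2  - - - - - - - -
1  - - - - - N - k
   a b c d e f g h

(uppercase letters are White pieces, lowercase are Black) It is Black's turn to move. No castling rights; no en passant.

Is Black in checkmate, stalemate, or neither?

Black to move; black king on h1.
In check: no.
King squares — g1: attacked by Rg4; g2: attacked by Rg4; h2: attacked by Nf1.
Legal moves for Black: none.
Not in check and no legal moves → stalemate.

stalemate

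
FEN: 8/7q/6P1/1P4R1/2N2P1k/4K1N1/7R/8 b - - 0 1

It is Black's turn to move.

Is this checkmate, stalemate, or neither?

Black to move; black king on h4.
In check: yes, from the white rook on h2.
King squares — g3: attacked by Rg5; h3: attacked by Rh2; g4: attacked by Rg5; g5: attacked by Pf4; h5: attacked by Rh2.
Legal moves for Black: none.
In check with no legal moves → checkmate.

checkmate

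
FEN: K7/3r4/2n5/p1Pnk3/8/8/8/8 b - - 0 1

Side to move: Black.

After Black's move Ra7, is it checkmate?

After Ra7: white king on a8; in check: yes, from the black rook on a7.
King squares — a7: attacked by Nc6; b7: attacked by Ra7; b8: attacked by Nc6.
White has no legal moves → checkmate.

yes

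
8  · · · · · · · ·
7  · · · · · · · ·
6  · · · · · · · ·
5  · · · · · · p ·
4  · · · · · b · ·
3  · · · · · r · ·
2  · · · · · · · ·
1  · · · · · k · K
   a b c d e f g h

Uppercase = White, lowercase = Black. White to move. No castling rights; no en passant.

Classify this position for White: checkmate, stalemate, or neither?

White to move; white king on h1.
In check: no.
King squares — g1: attacked by Kf1; g2: attacked by Kf1; h2: attacked by Bf4.
Legal moves for White: none.
Not in check and no legal moves → stalemate.

stalemate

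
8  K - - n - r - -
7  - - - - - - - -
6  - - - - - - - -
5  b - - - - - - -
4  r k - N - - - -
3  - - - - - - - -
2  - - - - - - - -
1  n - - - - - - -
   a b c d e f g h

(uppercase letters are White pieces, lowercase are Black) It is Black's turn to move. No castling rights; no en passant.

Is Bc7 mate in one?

yes

After Bc7: white king on a8; in check: yes, from the black rook on a4.
King squares — a7: attacked by Ra4; b7: attacked by Nd8; b8: attacked by Bc7.
White has no legal moves → checkmate.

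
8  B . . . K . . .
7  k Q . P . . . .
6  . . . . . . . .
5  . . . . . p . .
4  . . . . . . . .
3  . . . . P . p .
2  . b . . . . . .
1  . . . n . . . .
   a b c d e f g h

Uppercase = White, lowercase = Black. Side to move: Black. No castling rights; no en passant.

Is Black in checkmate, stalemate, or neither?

checkmate

Black to move; black king on a7.
In check: yes, from the white queen on b7.
King squares — a6: attacked by Qb7; b6: attacked by Qb7; b7: attacked by Ba8; a8: attacked by Qb7; b8: attacked by Qb7.
Legal moves for Black: none.
In check with no legal moves → checkmate.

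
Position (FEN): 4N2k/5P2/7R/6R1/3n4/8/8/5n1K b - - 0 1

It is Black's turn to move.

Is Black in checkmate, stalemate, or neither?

checkmate

Black to move; black king on h8.
In check: yes, from the white rook on h6.
King squares — g7: attacked by Rg5; h7: attacked by Rh6; g8: attacked by Rg5.
Legal moves for Black: none.
In check with no legal moves → checkmate.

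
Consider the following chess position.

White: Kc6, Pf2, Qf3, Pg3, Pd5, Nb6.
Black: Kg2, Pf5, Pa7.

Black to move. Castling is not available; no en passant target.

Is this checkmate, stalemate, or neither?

Black to move; black king on g2.
In check: yes, from the white queen on f3.
Legal moves for Black: Kh3, Kxf3, Kh2, Kg1, Kf1.
Black is in check but has 5 legal moves → neither.

neither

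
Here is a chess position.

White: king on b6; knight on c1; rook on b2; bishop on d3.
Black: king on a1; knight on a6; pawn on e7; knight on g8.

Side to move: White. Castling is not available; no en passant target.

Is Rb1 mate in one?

After Rb1: black king on a1; in check: yes, from the white rook on b1.
King squares — b1: attacked by Bd3; a2: attacked by Nc1; b2: attacked by Rb1.
Black has no legal moves → checkmate.

yes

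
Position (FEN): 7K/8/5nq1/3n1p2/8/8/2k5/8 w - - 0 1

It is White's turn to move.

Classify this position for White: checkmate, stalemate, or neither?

stalemate

White to move; white king on h8.
In check: no.
King squares — g7: attacked by Qg6; h7: attacked by Nf6; g8: attacked by Nf6.
Legal moves for White: none.
Not in check and no legal moves → stalemate.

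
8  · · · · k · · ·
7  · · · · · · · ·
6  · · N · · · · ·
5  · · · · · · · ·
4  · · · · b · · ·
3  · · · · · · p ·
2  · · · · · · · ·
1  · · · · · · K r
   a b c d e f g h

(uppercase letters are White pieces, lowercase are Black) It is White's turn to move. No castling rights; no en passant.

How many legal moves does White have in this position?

White to move; king on g1.
In check: yes, from the black rook on h1.
Legal moves: none.
Count: 0.

0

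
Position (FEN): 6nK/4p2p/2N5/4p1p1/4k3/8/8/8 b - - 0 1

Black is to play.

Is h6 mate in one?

no

After h6: white king on h8; in check: no.
White is not in check, so this cannot be checkmate.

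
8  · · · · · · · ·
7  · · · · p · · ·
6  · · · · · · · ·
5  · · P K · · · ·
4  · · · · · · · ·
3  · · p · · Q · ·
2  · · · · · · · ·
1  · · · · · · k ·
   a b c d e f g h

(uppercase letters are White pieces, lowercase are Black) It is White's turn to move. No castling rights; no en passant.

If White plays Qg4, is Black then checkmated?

After Qg4: black king on g1; in check: yes, from the white queen on g4.
Black has 4 legal replies: Kh2, Kf2, Kh1, Kf1.
In check but a legal move exists → not checkmate.

no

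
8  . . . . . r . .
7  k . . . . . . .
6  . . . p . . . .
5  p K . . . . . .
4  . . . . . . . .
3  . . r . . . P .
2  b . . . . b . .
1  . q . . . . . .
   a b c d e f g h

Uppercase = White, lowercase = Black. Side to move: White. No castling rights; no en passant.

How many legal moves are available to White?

White to move; king on b5.
In check: yes, from the black queen on b1.
Legal moves: Kxa5, Ka4.
Count: 2.

2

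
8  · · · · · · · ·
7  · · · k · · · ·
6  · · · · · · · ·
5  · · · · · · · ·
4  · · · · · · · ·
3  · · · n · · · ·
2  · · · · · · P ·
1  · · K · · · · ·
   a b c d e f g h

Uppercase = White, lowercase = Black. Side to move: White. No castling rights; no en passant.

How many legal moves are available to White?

White to move; king on c1.
In check: yes, from the black knight on d3.
Legal moves: Kd2, Kc2, Kd1, Kb1.
Count: 4.

4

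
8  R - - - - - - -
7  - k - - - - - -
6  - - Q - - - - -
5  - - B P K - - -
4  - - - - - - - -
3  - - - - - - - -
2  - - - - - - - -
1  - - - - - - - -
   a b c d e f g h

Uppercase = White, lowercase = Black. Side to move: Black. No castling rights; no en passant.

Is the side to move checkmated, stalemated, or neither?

Black to move; black king on b7.
In check: yes, from the white queen on c6.
King squares — a6: attacked by Qc6; b6: attacked by Bc5; c6: attacked by Pd5; a7: attacked by Bc5; c7: attacked by Qc6; a8: attacked by Qc6; b8: attacked by Ra8; c8: attacked by Qc6.
Legal moves for Black: none.
In check with no legal moves → checkmate.

checkmate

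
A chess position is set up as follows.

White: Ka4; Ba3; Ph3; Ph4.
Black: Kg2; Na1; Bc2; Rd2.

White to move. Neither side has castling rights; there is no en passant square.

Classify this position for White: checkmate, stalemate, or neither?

White to move; white king on a4.
In check: yes, from the black bishop on c2.
Legal moves for White: Kb5, Ka5, Kb4.
White is in check but has 3 legal moves → neither.

neither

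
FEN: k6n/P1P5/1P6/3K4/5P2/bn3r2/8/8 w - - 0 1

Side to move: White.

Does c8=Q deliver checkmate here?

After c8=Q: black king on a8; in check: yes, from the white queen on c8.
King squares — a7: attacked by Pb6; b7: attacked by Qc8; b8: attacked by Pa7.
Black has no legal moves → checkmate.

yes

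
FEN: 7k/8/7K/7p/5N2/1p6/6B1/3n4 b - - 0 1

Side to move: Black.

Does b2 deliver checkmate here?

no

After b2: white king on h6; in check: no.
White is not in check, so this cannot be checkmate.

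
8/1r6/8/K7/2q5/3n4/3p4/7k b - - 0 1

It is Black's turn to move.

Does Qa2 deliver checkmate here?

yes

After Qa2: white king on a5; in check: yes, from the black queen on a2.
King squares — a4: attacked by Qa2; b4: attacked by Nd3; b5: attacked by Rb7; a6: attacked by Qa2; b6: attacked by Rb7.
White has no legal moves → checkmate.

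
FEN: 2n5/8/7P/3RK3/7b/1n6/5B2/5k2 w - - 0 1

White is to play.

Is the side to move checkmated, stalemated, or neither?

neither

White to move; white king on e5.
In check: no.
Legal moves for White include: Ke6, Kf5, Kf4, Ke4, Rd8, Rd7, Rd6, Rc5, Rb5, Ra5, Rd4, Rd3, Rd2, Rd1+, Ba7, Bb6, Bc5, Bxh4, ... (list truncated; more exist).
White has legal moves and is not in check → neither.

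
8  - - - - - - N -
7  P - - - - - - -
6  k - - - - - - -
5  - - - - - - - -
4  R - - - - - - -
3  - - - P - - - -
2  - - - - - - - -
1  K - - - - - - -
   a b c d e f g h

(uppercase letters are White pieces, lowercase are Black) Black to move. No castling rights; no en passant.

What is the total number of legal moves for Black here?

3

Black to move; king on a6.
In check: yes, from the white rook on a4.
Legal moves: Kb7, Kb6, Kb5.
Count: 3.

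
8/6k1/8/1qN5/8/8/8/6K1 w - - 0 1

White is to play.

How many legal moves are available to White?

White to move; king on g1.
In check: no.
Legal moves: Nd7, Nb7, Ne6+, Na6, Ne4, Na4, Nd3, Nb3, Kh2, Kg2, Kf2, Kh1.
Count: 12.

12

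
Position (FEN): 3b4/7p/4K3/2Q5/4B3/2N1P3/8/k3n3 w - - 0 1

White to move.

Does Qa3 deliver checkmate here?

yes

After Qa3: black king on a1; in check: yes, from the white queen on a3.
King squares — b1: attacked by Nc3; a2: attacked by Qa3; b2: attacked by Qa3.
Black has no legal moves → checkmate.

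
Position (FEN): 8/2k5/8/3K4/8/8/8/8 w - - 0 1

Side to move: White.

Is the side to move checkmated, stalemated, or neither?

neither

White to move; white king on d5.
In check: no.
Legal moves for White: Ke6, Ke5, Kc5, Ke4, Kd4, Kc4.
White has 6 legal moves and is not in check → neither.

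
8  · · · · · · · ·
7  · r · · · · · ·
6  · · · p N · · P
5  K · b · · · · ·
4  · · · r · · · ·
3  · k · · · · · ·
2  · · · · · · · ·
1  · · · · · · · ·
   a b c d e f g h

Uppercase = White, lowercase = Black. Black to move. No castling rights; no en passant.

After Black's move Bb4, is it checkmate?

no

After Bb4: white king on a5; in check: yes, from the black bishop on b4.
White has 1 legal reply: Ka6.
In check but a legal move exists → not checkmate.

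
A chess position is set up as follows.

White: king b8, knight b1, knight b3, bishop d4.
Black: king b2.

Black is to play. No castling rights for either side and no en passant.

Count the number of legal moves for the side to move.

4

Black to move; king on b2.
In check: yes, from the white bishop on d4.
Legal moves: Kxb3, Kc2, Ka2, Kxb1.
Count: 4.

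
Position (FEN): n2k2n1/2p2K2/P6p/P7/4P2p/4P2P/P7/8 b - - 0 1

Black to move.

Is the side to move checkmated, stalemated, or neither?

neither

Black to move; black king on d8.
In check: no.
Legal moves for Black: Ne7, Nf6, Kc8, Kd7, Nb6, c6, h5, c5.
Black has 8 legal moves and is not in check → neither.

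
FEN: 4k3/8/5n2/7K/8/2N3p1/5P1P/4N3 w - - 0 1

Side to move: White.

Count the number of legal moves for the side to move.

4

White to move; king on h5.
In check: yes, from the black knight on f6.
Legal moves: Kh6, Kg6, Kg5, Kh4.
Count: 4.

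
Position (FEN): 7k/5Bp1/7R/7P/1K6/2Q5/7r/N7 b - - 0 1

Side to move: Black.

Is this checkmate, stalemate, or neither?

Black to move; black king on h8.
In check: yes, from the white rook on h6.
King squares — g7: own pawn; h7: attacked by Rh6; g8: attacked by Bf7.
Legal moves for Black: none.
In check with no legal moves → checkmate.

checkmate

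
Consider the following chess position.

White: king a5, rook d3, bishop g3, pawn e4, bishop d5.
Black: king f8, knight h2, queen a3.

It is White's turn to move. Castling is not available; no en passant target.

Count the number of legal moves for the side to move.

White to move; king on a5.
In check: yes, from the black queen on a3.
Legal moves: Kb6, Kb5, Rxa3.
Count: 3.

3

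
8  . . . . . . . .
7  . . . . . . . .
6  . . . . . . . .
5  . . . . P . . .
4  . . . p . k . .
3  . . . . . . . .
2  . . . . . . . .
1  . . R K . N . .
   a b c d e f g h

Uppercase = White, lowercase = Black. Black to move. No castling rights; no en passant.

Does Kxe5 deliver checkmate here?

no

After Kxe5: white king on d1; in check: no.
White is not in check, so this cannot be checkmate.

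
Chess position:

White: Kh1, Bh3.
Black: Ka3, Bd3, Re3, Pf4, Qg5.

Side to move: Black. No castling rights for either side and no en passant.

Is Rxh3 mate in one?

yes

After Rxh3: white king on h1; in check: yes, from the black rook on h3.
King squares — g1: attacked by Qg5; g2: attacked by Qg5; h2: attacked by Rh3.
White has no legal moves → checkmate.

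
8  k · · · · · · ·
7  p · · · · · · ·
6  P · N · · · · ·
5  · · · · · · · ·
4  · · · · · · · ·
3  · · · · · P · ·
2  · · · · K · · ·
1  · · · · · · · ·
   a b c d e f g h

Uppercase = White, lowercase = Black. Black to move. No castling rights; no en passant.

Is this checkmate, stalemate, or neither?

stalemate

Black to move; black king on a8.
In check: no.
King squares — a7: own pawn; b7: attacked by Pa6; b8: attacked by Nc6.
Legal moves for Black: none.
Not in check and no legal moves → stalemate.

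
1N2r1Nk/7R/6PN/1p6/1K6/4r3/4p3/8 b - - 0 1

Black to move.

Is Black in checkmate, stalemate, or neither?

Black to move; black king on h8.
In check: yes, from the white rook on h7.
King squares — g7: attacked by Rh7; h7: attacked by Pg6; g8: attacked by Nh6.
Legal moves for Black: none.
In check with no legal moves → checkmate.

checkmate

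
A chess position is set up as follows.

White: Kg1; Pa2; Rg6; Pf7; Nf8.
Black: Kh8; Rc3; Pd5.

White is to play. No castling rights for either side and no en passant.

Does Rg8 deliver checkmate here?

After Rg8: black king on h8; in check: yes, from the white rook on g8.
King squares — g7: attacked by Rg8; h7: attacked by Nf8; g8: attacked by Pf7.
Black has no legal moves → checkmate.

yes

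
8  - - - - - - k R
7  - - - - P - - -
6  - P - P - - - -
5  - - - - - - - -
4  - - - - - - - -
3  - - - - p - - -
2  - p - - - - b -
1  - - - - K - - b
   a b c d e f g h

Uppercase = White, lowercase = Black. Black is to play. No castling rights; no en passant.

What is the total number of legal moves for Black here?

Black to move; king on g8.
In check: yes, from the white rook on h8.
Legal moves: Kxh8, Kg7, Kf7.
Count: 3.

3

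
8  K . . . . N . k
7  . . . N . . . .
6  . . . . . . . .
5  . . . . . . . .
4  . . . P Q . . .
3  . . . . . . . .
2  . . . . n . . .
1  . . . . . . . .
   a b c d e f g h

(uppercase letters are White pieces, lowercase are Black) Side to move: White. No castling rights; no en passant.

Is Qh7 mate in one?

yes

After Qh7: black king on h8; in check: yes, from the white queen on h7.
King squares — g7: attacked by Qh7; h7: attacked by Nf8; g8: attacked by Qh7.
Black has no legal moves → checkmate.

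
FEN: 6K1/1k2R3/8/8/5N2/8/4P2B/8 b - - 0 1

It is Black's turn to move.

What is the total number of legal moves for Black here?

6

Black to move; king on b7.
In check: yes, from the white rook on e7.
Legal moves: Kc8, Kb8, Ka8, Kc6, Kb6, Ka6.
Count: 6.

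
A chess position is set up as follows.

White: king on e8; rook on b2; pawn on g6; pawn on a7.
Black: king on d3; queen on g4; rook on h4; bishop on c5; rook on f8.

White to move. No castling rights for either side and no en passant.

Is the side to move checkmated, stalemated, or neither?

White to move; white king on e8.
In check: yes, from the black rook on f8.
King squares — d7: attacked by Qg4; e7: attacked by Bc5; f7: attacked by Rf8; d8: attacked by Rf8; f8: attacked by Bc5.
Legal moves for White: none.
In check with no legal moves → checkmate.

checkmate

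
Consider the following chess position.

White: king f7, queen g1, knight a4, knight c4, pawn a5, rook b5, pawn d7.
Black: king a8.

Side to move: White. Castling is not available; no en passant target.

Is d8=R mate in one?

After d8=R: black king on a8; in check: yes, from the white rook on d8.
King squares — a7: attacked by Qg1; b7: attacked by Rb5; b8: attacked by Rb5.
Black has no legal moves → checkmate.

yes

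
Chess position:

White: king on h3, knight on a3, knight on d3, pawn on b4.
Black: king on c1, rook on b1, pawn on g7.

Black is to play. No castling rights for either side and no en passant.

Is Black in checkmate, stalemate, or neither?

neither

Black to move; black king on c1.
In check: yes, from the white knight on d3.
Legal moves for Black: Kd2, Kd1.
Black is in check but has 2 legal moves → neither.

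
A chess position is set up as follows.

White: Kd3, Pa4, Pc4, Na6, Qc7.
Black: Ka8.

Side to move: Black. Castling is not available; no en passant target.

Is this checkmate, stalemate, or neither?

Black to move; black king on a8.
In check: no.
King squares — a7: attacked by Qc7; b7: attacked by Qc7; b8: attacked by Na6.
Legal moves for Black: none.
Not in check and no legal moves → stalemate.

stalemate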